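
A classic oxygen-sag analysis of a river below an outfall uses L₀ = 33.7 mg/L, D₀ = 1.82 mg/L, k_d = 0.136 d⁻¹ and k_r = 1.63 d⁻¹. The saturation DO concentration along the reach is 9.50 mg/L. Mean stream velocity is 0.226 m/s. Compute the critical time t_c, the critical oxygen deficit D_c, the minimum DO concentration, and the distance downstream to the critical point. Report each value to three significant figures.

t_c ≈ 1.06 d; D_c ≈ 2.43 mg/L; min DO ≈ 7.07 mg/L; x_c ≈ 20.7 km

At the critical point dD/dt = 0, so k_d L₀ e^(−k_d t) = k_r D. Substituting D(t) from the Streeter–Phelps equation and solving for t gives
t_c = ln[(k_r/k_d)(1 − D₀(k_r−k_d)/(k_d L₀))] / (k_r−k_d).
Here k_r−k_d = 1.494 d⁻¹ and 1 − D₀(k_r−k_d)/(k_d L₀) = 1 − 1.82×1.494/(0.136×33.7) = 0.4067, so
t_c = ln(11.99 × 0.4067) / 1.494 = 1.584 / 1.494 = 1.060 d.
L(t_c) = L₀ e^(−k_d t_c) = 33.7 × 0.8657 = 29.17 mg/L, and at the critical point k_r D_c = k_d L, so D_c = (0.136/1.63) × 29.17 = 2.434 mg/L.
Minimum DO = C_s − D_c = 9.50 − 2.434 = 7.066 mg/L.
x_c = v t_c = 0.226 m/s × 1.060 d × 86400 s/d = 20700 m ≈ 20.7 km.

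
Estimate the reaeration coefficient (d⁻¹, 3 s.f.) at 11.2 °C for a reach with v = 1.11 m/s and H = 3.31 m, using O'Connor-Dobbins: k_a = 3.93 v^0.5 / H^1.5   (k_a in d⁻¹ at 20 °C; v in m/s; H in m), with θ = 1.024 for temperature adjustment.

k_a ≈ 0.558 d⁻¹

k_a(20) = 3.93 × 1.11^0.5 / 3.31^1.5 = 3.93 × 1.054 / 6.022 = 0.6876 d⁻¹.
k_a(11.2) = 0.6876 × 1.024^(11.2−20) = 0.6876 × 0.8116 = 0.5580 d⁻¹.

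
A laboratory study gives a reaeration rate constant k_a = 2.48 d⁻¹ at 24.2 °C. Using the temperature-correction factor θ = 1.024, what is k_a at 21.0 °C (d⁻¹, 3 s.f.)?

k_a ≈ 2.30 d⁻¹

k_a(T₂) = k_a(T₁) · θ^(T₂−T₁) = 2.48 × 1.024^(21.0−24.2)
= 2.48 × 1.024^-3.20 = 2.48 × 0.9269 = 2.299 d⁻¹.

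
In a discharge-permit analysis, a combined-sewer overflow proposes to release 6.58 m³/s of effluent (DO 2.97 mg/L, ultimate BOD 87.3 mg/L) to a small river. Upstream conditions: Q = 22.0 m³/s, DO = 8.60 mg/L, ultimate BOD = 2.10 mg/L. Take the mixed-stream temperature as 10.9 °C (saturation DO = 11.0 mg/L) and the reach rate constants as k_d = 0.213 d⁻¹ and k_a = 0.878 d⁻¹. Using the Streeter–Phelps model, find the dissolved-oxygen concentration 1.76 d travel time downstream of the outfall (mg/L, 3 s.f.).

Mixed DO = (22.0×8.60 + 6.58×2.97)/(22.0+6.58) = 208.7/28.58 = 7.304 mg/L.
Mixed L₀ = (22.0×2.10 + 6.58×87.3)/(28.58) = 620.6/28.58 = 21.72 mg/L.
Initial deficit D₀ = C_s − DO₀ = 11.0 − 7.304 = 3.696 mg/L.
D(1.76) = [0.213×21.72/(0.878−0.213)](e^(−0.213×1.76) − e^(−0.878×1.76)) + 3.696 e^(−0.878×1.76)
= 6.956 × (0.6874 − 0.2133) + 3.696 × 0.2133 = 4.086 mg/L.
DO = 11.0 − 4.086 = 6.914 mg/L.

DO ≈ 6.91 mg/L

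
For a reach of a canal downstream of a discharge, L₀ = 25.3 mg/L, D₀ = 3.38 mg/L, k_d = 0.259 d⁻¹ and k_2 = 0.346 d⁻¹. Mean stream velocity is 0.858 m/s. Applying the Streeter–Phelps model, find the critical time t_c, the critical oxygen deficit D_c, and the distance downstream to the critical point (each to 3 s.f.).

t_c ≈ 2.80 d; D_c ≈ 9.17 mg/L; x_c ≈ 208 km

At the critical point dD/dt = 0, so k_d L₀ e^(−k_d t) = k_2 D. Substituting D(t) from the Streeter–Phelps equation and solving for t gives
t_c = ln[(k_2/k_d)(1 − D₀(k_2−k_d)/(k_d L₀))] / (k_2−k_d).
Here k_2−k_d = 0.08700 d⁻¹ and 1 − D₀(k_2−k_d)/(k_d L₀) = 1 − 3.38×0.08700/(0.259×25.3) = 0.9551, so
t_c = ln(1.336 × 0.9551) / 0.08700 = 0.2437 / 0.08700 = 2.801 d.
L(t_c) = L₀ e^(−k_d t_c) = 25.3 × 0.4841 = 12.25 mg/L, and at the critical point k_2 D_c = k_d L, so D_c = (0.259/0.346) × 12.25 = 9.168 mg/L.
x_c = v t_c = 0.858 m/s × 2.801 d × 86400 s/d = 207600 m ≈ 208 km.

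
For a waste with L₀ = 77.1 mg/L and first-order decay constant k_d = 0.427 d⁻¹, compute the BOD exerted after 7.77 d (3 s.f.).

y_t = L₀(1 − e^(−k_d t)) = 77.1 × (1 − e^(−0.427×7.77))
= 77.1 × (1 − 0.03623) = 77.1 × 0.9638 = 74.31 mg/L.

y ≈ 74.3 mg/L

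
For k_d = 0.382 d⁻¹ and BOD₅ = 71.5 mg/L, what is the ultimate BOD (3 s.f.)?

BOD₅ = L₀(1 − e^(−5k_d)) ⇒ L₀ = BOD₅ / (1 − e^(−5×0.382))
= 71.5 / (1 − 0.1481) = 71.5 / 0.8519 = 83.93 mg/L.

L₀ ≈ 83.9 mg/L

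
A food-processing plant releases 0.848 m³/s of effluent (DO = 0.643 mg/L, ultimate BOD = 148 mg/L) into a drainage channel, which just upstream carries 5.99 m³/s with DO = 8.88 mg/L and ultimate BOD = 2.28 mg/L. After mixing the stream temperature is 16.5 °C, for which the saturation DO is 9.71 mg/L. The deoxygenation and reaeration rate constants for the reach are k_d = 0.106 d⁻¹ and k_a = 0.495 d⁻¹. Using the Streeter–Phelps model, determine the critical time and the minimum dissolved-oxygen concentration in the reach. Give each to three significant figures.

Mixed DO = (5.99×8.88 + 0.848×0.643)/(5.99+0.848) = 53.74/6.838 = 7.859 mg/L.
Mixed L₀ = (5.99×2.28 + 0.848×148)/(6.838) = 139.2/6.838 = 20.35 mg/L.
Initial deficit D₀ = C_s − DO₀ = 9.71 − 7.859 = 1.851 mg/L.
t_c = (1/0.3890) ln[(0.495/0.106)(1 − 1.851×0.3890/(0.106×20.35))] = 2.571 × ln(3.111) = 2.917 d.
D_c = (0.106/0.495) × 20.35 × e^(−0.106×2.917) = 0.2141 × 20.35 × 0.7340 = 3.199 mg/L.
Minimum DO = 9.71 − 3.199 = 6.511 mg/L.

t_c ≈ 2.92 d; minimum DO ≈ 6.51 mg/L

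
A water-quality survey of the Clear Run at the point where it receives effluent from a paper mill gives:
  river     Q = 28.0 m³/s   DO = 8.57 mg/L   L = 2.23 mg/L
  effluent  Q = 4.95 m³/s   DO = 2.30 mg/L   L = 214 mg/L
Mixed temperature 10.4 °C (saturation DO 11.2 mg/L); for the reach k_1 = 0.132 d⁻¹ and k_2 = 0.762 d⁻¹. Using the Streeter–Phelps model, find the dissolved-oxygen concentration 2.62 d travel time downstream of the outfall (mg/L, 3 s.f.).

DO ≈ 6.64 mg/L

Mixed DO = (28.0×8.57 + 4.95×2.30)/(28.0+4.95) = 251.3/32.95 = 7.628 mg/L.
Mixed L₀ = (28.0×2.23 + 4.95×214)/(32.95) = 1122/32.95 = 34.04 mg/L.
Initial deficit D₀ = C_s − DO₀ = 11.2 − 7.628 = 3.572 mg/L.
D(2.62) = [0.132×34.04/(0.762−0.132)](e^(−0.132×2.62) − e^(−0.762×2.62)) + 3.572 e^(−0.762×2.62)
= 7.133 × (0.7076 − 0.1358) + 3.572 × 0.1358 = 4.564 mg/L.
DO = 11.2 − 4.564 = 6.636 mg/L.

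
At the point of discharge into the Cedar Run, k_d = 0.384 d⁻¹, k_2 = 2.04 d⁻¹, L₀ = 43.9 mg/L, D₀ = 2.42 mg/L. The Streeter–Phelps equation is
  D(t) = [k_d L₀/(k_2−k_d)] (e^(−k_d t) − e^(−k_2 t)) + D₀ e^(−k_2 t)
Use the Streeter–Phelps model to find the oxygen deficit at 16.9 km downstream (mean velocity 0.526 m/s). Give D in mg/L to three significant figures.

Travel time t = x/v = 16.9 km / (0.526 m/s) = 16900 m / 0.526 m/s = 32130 s = 0.3719 d.
k_d L₀/(k_2−k_d) = 0.384×43.9/(2.04−0.384) = 16.86/1.656 = 10.18 mg/L.
e^(−k_d t) = e^(−0.384×0.3719) = 0.8669; e^(−k_2 t) = e^(−2.04×0.3719) = 0.4683.
D = 10.18 × (0.8669 − 0.4683) + 2.42 × 0.4683 = 4.058 + 1.133 = 5.191 mg/L.

D ≈ 5.19 mg/L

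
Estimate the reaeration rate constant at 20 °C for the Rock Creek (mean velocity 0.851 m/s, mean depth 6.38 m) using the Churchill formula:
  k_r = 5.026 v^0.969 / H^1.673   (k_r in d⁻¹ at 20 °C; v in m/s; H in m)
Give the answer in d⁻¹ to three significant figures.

k_r = 5.026 × 0.851^0.969 / 6.38^1.673 = 5.026 × 0.8553 / 22.21 = 0.1936 d⁻¹.

k_r ≈ 0.194 d⁻¹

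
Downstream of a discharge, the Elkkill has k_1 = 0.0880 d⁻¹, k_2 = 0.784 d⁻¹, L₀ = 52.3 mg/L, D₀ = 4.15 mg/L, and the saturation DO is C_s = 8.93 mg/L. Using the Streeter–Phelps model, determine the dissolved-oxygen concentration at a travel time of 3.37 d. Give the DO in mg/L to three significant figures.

DO ≈ 4.19 mg/L

k_1 L₀/(k_2−k_1) = 0.0880×52.3/(0.784−0.0880) = 4.602/0.6960 = 6.613 mg/L.
e^(−k_1 t) = e^(−0.0880×3.370) = 0.7434; e^(−k_2 t) = e^(−0.784×3.370) = 0.07121.
D = 6.613 × (0.7434 − 0.07121) + 4.15 × 0.07121 = 4.445 + 0.2955 = 4.740 mg/L.
DO = C_s − D = 8.93 − 4.740 = 4.190 mg/L.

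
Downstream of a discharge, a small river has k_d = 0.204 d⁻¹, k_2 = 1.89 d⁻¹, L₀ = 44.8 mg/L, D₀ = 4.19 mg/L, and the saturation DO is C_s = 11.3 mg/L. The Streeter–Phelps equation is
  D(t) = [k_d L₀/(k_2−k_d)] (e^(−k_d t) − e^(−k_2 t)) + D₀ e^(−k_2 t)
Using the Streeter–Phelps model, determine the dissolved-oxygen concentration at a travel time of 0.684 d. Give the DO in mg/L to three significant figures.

k_d L₀/(k_2−k_d) = 0.204×44.8/(1.89−0.204) = 9.139/1.686 = 5.421 mg/L.
e^(−k_d t) = e^(−0.204×0.6840) = 0.8698; e^(−k_2 t) = e^(−1.89×0.6840) = 0.2745.
D = 5.421 × (0.8698 − 0.2745) + 4.19 × 0.2745 = 3.227 + 1.150 = 4.377 mg/L.
DO = C_s − D = 11.3 − 4.377 = 6.923 mg/L.

DO ≈ 6.92 mg/L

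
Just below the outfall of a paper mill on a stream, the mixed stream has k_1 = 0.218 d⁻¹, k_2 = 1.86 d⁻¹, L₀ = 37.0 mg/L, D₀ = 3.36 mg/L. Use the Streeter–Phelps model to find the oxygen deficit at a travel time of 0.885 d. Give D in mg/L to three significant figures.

D ≈ 3.75 mg/L

k_1 L₀/(k_2−k_1) = 0.218×37.0/(1.86−0.218) = 8.066/1.642 = 4.912 mg/L.
e^(−k_1 t) = e^(−0.218×0.8850) = 0.8245; e^(−k_2 t) = e^(−1.86×0.8850) = 0.1928.
D = 4.912 × (0.8245 − 0.1928) + 3.36 × 0.1928 = 3.103 + 0.6478 = 3.751 mg/L.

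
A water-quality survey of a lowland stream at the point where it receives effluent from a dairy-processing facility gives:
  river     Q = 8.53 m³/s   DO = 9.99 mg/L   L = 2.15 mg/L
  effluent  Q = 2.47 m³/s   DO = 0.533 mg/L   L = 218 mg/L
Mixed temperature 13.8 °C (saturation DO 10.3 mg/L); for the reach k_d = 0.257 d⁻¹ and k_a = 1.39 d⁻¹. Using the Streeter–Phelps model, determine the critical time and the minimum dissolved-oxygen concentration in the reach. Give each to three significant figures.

t_c ≈ 1.28 d; minimum DO ≈ 3.56 mg/L

Mixed DO = (8.53×9.99 + 2.47×0.533)/(8.53+2.47) = 86.53/11.00 = 7.866 mg/L.
Mixed L₀ = (8.53×2.15 + 2.47×218)/(11.00) = 556.8/11.00 = 50.62 mg/L.
Initial deficit D₀ = C_s − DO₀ = 10.3 − 7.866 = 2.434 mg/L.
t_c = (1/1.133) ln[(1.39/0.257)(1 − 2.434×1.133/(0.257×50.62))] = 0.8826 × ln(4.262) = 1.280 d.
D_c = (0.257/1.39) × 50.62 × e^(−0.257×1.280) = 0.1849 × 50.62 × 0.7197 = 6.736 mg/L.
Minimum DO = 10.3 − 6.736 = 3.564 mg/L.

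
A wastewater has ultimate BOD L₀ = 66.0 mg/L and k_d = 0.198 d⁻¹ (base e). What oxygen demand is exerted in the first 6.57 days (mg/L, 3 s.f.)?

y_t = L₀(1 − e^(−k_d t)) = 66.0 × (1 − e^(−0.198×6.57))
= 66.0 × (1 − 0.2723) = 66.0 × 0.7277 = 48.03 mg/L.

y ≈ 48.0 mg/L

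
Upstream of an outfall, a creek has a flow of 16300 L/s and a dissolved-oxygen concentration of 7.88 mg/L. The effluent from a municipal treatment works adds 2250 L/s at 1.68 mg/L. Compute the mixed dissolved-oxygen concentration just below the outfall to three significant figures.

Flow-weighted mixing: C = (Q_r C_r + Q_w C_w)/(Q_r + Q_w)
= (16300×7.88 + 2250×1.68)/(16300 + 2250) = 132200/18550 = 7.128 mg/L.

7.13 mg/L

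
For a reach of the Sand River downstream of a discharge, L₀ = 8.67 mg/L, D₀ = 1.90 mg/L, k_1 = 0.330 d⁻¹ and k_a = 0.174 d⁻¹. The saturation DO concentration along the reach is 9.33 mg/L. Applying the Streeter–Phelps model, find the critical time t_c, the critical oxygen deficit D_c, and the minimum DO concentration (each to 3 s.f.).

At the critical point dD/dt = 0, so k_1 L₀ e^(−k_1 t) = k_a D. Substituting D(t) from the Streeter–Phelps equation and solving for t gives
t_c = ln[(k_a/k_1)(1 − D₀(k_a−k_1)/(k_1 L₀))] / (k_a−k_1).
Here k_a−k_1 = -0.1560 d⁻¹ and 1 − D₀(k_a−k_1)/(k_1 L₀) = 1 − 1.90×-0.1560/(0.330×8.67) = 1.104, so
t_c = ln(0.5273 × 1.104) / -0.1560 = -0.5415 / -0.1560 = 3.471 d.
L(t_c) = L₀ e^(−k_1 t_c) = 8.67 × 0.3181 = 2.758 mg/L, and at the critical point k_a D_c = k_1 L, so D_c = (0.330/0.174) × 2.758 = 5.230 mg/L.
Minimum DO = C_s − D_c = 9.33 − 5.230 = 4.100 mg/L.

t_c ≈ 3.47 d; D_c ≈ 5.23 mg/L; min DO ≈ 4.10 mg/L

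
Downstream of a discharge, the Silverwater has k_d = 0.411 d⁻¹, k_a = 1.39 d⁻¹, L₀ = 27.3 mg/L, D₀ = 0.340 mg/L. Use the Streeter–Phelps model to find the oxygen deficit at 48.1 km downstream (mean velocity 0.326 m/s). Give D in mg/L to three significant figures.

Travel time t = x/v = 48.1 km / (0.326 m/s) = 48100 m / 0.326 m/s = 147500 s = 1.708 d.
k_d L₀/(k_a−k_d) = 0.411×27.3/(1.39−0.411) = 11.22/0.9790 = 11.46 mg/L.
e^(−k_d t) = e^(−0.411×1.708) = 0.4957; e^(−k_a t) = e^(−1.39×1.708) = 0.09313.
D = 11.46 × (0.4957 − 0.09313) + 0.340 × 0.09313 = 4.613 + 0.03167 = 4.645 mg/L.

D ≈ 4.64 mg/L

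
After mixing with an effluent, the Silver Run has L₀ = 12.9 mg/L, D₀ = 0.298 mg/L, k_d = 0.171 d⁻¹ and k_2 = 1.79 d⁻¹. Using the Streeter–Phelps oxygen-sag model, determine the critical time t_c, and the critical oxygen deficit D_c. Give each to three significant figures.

t_c = [1/(k_2−k_d)] ln[(k_2/k_d)(1 − D₀(k_2−k_d)/(k_d L₀))]
= [1/(1.79−0.171)] ln[(1.79/0.171)(1 − 0.298×1.619/(0.171×12.9))]
= (1/1.619) ln[10.47 × 0.7813] = 0.6177 × ln(8.178) = 0.6177 × 2.101 = 1.298 d.
L(t_c) = L₀ e^(−k_d t_c) = 12.9 × 0.8009 = 10.33 mg/L, and at the critical point k_2 D_c = k_d L, so D_c = (0.171/1.79) × 10.33 = 0.9870 mg/L.

t_c ≈ 1.30 d; D_c ≈ 0.987 mg/L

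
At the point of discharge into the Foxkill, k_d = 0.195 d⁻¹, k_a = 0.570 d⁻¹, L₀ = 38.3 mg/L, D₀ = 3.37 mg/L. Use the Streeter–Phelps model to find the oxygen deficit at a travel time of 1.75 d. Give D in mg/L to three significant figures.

k_d L₀/(k_a−k_d) = 0.195×38.3/(0.570−0.195) = 7.468/0.3750 = 19.92 mg/L.
e^(−k_d t) = e^(−0.195×1.750) = 0.7109; e^(−k_a t) = e^(−0.570×1.750) = 0.3688.
D = 19.92 × (0.7109 − 0.3688) + 3.37 × 0.3688 = 6.813 + 1.243 = 8.056 mg/L.

D ≈ 8.06 mg/L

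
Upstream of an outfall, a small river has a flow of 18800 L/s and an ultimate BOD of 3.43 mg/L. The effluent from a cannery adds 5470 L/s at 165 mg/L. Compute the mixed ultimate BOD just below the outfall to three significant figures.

Flow-weighted mixing: C = (Q_r C_r + Q_w C_w)/(Q_r + Q_w)
= (18800×3.43 + 5470×165)/(18800 + 5470) = 967000/24270 = 39.84 mg/L.

39.8 mg/L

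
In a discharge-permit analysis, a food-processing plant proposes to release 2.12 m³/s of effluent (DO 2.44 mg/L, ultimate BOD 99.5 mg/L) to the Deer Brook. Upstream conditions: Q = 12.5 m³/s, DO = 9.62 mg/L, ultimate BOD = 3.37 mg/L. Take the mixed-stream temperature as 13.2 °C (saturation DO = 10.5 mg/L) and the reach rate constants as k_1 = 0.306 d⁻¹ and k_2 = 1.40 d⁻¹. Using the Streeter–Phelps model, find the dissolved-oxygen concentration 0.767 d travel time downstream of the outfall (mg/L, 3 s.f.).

Mixed DO = (12.5×9.62 + 2.12×2.44)/(12.5+2.12) = 125.4/14.62 = 8.579 mg/L.
Mixed L₀ = (12.5×3.37 + 2.12×99.5)/(14.62) = 253.1/14.62 = 17.31 mg/L.
Initial deficit D₀ = C_s − DO₀ = 10.5 − 8.579 = 1.921 mg/L.
D(0.767) = [0.306×17.31/(1.40−0.306)](e^(−0.306×0.767) − e^(−1.40×0.767)) + 1.921 e^(−1.40×0.767)
= 4.842 × (0.7908 − 0.3417) + 1.921 × 0.3417 = 2.831 mg/L.
DO = 10.5 − 2.831 = 7.669 mg/L.

DO ≈ 7.67 mg/L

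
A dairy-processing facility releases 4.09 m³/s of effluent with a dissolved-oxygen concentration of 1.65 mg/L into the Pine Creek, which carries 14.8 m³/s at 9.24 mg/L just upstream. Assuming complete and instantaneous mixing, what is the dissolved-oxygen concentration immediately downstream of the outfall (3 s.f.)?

Flow-weighted mixing: C = (Q_r C_r + Q_w C_w)/(Q_r + Q_w)
= (14.8×9.24 + 4.09×1.65)/(14.8 + 4.09) = 143.5/18.89 = 7.597 mg/L.

7.60 mg/L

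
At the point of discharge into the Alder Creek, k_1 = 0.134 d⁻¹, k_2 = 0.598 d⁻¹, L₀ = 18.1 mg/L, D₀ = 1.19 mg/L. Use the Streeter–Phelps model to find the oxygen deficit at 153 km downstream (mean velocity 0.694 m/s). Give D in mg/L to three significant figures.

D ≈ 2.84 mg/L

Travel time t = x/v = 153 km / (0.694 m/s) = 153000 m / 0.694 m/s = 220500 s = 2.552 d.
k_1 L₀/(k_2−k_1) = 0.134×18.1/(0.598−0.134) = 2.425/0.4640 = 5.227 mg/L.
e^(−k_1 t) = e^(−0.134×2.552) = 0.7104; e^(−k_2 t) = e^(−0.598×2.552) = 0.2174.
D = 5.227 × (0.7104 − 0.2174) + 1.19 × 0.2174 = 2.577 + 0.2587 = 2.836 mg/L.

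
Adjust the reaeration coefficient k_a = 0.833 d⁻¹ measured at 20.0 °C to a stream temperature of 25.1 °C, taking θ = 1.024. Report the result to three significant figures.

k_a(T₂) = k_a(T₁) · θ^(T₂−T₁) = 0.833 × 1.024^(25.1−20.0)
= 0.833 × 1.024^5.10 = 0.833 × 1.129 = 0.9401 d⁻¹.

k_a ≈ 0.940 d⁻¹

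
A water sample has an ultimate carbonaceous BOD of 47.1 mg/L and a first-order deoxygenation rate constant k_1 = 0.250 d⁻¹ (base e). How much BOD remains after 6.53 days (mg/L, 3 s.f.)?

L ≈ 9.21 mg/L

L_t = L₀ e^(−k_1 t) = 47.1 × e^(−0.250×6.53) = 47.1 × 0.1954 = 9.205 mg/L.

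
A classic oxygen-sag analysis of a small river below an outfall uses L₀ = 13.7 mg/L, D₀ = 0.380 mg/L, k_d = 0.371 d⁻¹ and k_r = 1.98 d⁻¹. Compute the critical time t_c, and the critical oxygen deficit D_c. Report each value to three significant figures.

t_c = [1/(k_r−k_d)] ln[(k_r/k_d)(1 − D₀(k_r−k_d)/(k_d L₀))]
= [1/(1.98−0.371)] ln[(1.98/0.371)(1 − 0.380×1.609/(0.371×13.7))]
= (1/1.609) ln[5.337 × 0.8797] = 0.6215 × ln(4.695) = 0.6215 × 1.546 = 0.9611 d.
L(t_c) = L₀ e^(−k_d t_c) = 13.7 × 0.7001 = 9.591 mg/L, and at the critical point k_r D_c = k_d L, so D_c = (0.371/1.98) × 9.591 = 1.797 mg/L.

t_c ≈ 0.961 d; D_c ≈ 1.80 mg/L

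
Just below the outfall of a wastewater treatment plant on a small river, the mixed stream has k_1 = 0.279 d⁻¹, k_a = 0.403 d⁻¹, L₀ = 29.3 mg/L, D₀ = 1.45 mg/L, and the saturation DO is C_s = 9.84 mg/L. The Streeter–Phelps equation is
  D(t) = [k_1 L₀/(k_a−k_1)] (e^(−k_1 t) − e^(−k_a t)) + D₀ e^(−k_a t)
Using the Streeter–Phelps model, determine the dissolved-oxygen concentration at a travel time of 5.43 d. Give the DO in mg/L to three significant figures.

k_1 L₀/(k_a−k_1) = 0.279×29.3/(0.403−0.279) = 8.175/0.1240 = 65.93 mg/L.
e^(−k_1 t) = e^(−0.279×5.430) = 0.2198; e^(−k_a t) = e^(−0.403×5.430) = 0.1121.
D = 65.93 × (0.2198 − 0.1121) + 1.45 × 0.1121 = 7.101 + 0.1626 = 7.263 mg/L.
DO = C_s − D = 9.84 − 7.263 = 2.577 mg/L.

DO ≈ 2.58 mg/L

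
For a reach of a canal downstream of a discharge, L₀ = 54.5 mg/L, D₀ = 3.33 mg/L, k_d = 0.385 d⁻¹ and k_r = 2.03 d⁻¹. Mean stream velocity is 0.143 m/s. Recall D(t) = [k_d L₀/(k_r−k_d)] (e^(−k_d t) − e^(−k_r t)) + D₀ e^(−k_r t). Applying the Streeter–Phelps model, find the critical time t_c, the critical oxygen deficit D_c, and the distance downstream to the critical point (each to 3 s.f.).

At the critical point dD/dt = 0, so k_d L₀ e^(−k_d t) = k_r D. Substituting D(t) from the Streeter–Phelps equation and solving for t gives
t_c = ln[(k_r/k_d)(1 − D₀(k_r−k_d)/(k_d L₀))] / (k_r−k_d).
Here k_r−k_d = 1.645 d⁻¹ and 1 − D₀(k_r−k_d)/(k_d L₀) = 1 − 3.33×1.645/(0.385×54.5) = 0.7389, so
t_c = ln(5.273 × 0.7389) / 1.645 = 1.360 / 1.645 = 0.8267 d.
D_c = (k_d/k_r) L₀ e^(−k_d t_c) = (0.385/2.03) × 54.5 × e^(−0.385×0.8267) = 0.1897 × 54.5 × 0.7274 = 7.518 mg/L.
x_c = v t_c = 0.143 m/s × 0.8267 d × 86400 s/d = 10210 m ≈ 10.2 km.

t_c ≈ 0.827 d; D_c ≈ 7.52 mg/L; x_c ≈ 10.2 km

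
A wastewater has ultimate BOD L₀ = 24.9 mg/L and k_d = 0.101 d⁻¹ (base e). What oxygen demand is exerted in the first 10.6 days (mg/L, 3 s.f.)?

y_t = L₀(1 − e^(−k_d t)) = 24.9 × (1 − e^(−0.101×10.6))
= 24.9 × (1 − 0.3428) = 24.9 × 0.6572 = 16.36 mg/L.

y ≈ 16.4 mg/L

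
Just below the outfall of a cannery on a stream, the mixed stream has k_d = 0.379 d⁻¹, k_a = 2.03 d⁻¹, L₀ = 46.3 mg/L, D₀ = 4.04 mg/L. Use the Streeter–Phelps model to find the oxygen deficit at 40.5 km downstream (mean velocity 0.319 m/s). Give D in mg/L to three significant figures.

D ≈ 5.76 mg/L

Travel time t = x/v = 40.5 km / (0.319 m/s) = 40500 m / 0.319 m/s = 127000 s = 1.469 d.
k_d L₀/(k_a−k_d) = 0.379×46.3/(2.03−0.379) = 17.55/1.651 = 10.63 mg/L.
e^(−k_d t) = e^(−0.379×1.469) = 0.5730; e^(−k_a t) = e^(−2.03×1.469) = 0.05064.
D = 10.63 × (0.5730 − 0.05064) + 4.04 × 0.05064 = 5.552 + 0.2046 = 5.756 mg/L.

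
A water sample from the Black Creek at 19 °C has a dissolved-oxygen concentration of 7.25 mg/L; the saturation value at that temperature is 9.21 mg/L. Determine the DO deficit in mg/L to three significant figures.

D = C_s − C = 9.21 − 7.25 = 1.96 mg/L.

D ≈ 1.96 mg/L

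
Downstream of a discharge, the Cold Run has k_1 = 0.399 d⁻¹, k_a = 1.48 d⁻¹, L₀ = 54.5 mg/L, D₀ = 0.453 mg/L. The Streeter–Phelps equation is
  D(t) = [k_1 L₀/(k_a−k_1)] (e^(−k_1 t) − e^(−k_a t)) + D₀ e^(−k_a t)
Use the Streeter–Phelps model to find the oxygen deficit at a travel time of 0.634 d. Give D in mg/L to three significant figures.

D ≈ 7.93 mg/L

k_1 L₀/(k_a−k_1) = 0.399×54.5/(1.48−0.399) = 21.75/1.081 = 20.12 mg/L.
e^(−k_1 t) = e^(−0.399×0.6340) = 0.7765; e^(−k_a t) = e^(−1.48×0.6340) = 0.3913.
D = 20.12 × (0.7765 − 0.3913) + 0.453 × 0.3913 = 7.749 + 0.1773 = 7.926 mg/L.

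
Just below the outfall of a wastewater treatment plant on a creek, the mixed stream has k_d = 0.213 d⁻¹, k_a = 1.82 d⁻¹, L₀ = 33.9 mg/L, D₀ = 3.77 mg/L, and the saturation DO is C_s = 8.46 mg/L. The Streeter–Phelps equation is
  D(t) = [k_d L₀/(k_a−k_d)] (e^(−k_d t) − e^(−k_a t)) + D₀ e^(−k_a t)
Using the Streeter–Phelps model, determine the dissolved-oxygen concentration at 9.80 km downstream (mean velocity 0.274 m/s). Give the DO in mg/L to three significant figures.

DO ≈ 4.69 mg/L

Travel time t = x/v = 9.80 km / (0.274 m/s) = 9800 m / 0.274 m/s = 35770 s = 0.4140 d.
k_d L₀/(k_a−k_d) = 0.213×33.9/(1.82−0.213) = 7.221/1.607 = 4.493 mg/L.
e^(−k_d t) = e^(−0.213×0.4140) = 0.9156; e^(−k_a t) = e^(−1.82×0.4140) = 0.4708.
D = 4.493 × (0.9156 − 0.4708) + 3.77 × 0.4708 = 1.999 + 1.775 = 3.774 mg/L.
DO = C_s − D = 8.46 − 3.774 = 4.686 mg/L.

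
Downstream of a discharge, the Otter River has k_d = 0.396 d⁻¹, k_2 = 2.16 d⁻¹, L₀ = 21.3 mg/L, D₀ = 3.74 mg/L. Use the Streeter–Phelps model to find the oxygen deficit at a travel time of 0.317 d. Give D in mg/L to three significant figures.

D ≈ 3.69 mg/L

k_d L₀/(k_2−k_d) = 0.396×21.3/(2.16−0.396) = 8.435/1.764 = 4.782 mg/L.
e^(−k_d t) = e^(−0.396×0.3170) = 0.8820; e^(−k_2 t) = e^(−2.16×0.3170) = 0.5042.
D = 4.782 × (0.8820 − 0.5042) + 3.74 × 0.5042 = 1.806 + 1.886 = 3.692 mg/L.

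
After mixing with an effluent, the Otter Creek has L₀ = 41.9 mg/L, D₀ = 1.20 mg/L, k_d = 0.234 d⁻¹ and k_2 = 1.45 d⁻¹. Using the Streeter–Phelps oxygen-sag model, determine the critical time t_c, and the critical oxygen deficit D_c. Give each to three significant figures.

With k_2/k_d = 6.197 and 1 − D₀(k_2−k_d)/(k_d L₀) = 0.8512,
t_c = ln(6.197 × 0.8512) / (1.45 − 0.234) = ln(5.274) / 1.216 = 1.663/1.216 = 1.367 d.
D_c = (k_d/k_2) L₀ e^(−k_d t_c) = (0.234/1.45) × 41.9 × e^(−0.234×1.367) = 0.1614 × 41.9 × 0.7262 = 4.910 mg/L.

t_c ≈ 1.37 d; D_c ≈ 4.91 mg/L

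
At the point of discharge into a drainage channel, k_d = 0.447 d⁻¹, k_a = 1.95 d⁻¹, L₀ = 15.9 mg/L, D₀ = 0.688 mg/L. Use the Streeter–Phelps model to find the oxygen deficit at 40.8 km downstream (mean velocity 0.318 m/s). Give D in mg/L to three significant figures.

Travel time t = x/v = 40.8 km / (0.318 m/s) = 40800 m / 0.318 m/s = 128300 s = 1.485 d.
k_d L₀/(k_a−k_d) = 0.447×15.9/(1.95−0.447) = 7.107/1.503 = 4.729 mg/L.
e^(−k_d t) = e^(−0.447×1.485) = 0.5149; e^(−k_a t) = e^(−1.95×1.485) = 0.05526.
D = 4.729 × (0.5149 − 0.05526) + 0.688 × 0.05526 = 2.174 + 0.03802 = 2.212 mg/L.

D ≈ 2.21 mg/L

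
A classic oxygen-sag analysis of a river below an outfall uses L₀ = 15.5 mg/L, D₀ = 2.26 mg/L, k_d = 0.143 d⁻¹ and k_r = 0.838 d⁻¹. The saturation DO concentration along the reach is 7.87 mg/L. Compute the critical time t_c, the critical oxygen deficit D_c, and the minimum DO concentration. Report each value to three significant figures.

t_c ≈ 0.770 d; D_c ≈ 2.37 mg/L; min DO ≈ 5.50 mg/L

With k_r/k_d = 5.860 and 1 − D₀(k_r−k_d)/(k_d L₀) = 0.2914,
t_c = ln(5.860 × 0.2914) / (0.838 − 0.143) = ln(1.707) / 0.6950 = 0.5350/0.6950 = 0.7698 d.
D_c = (k_d/k_r) L₀ e^(−k_d t_c) = (0.143/0.838) × 15.5 × e^(−0.143×0.7698) = 0.1706 × 15.5 × 0.8958 = 2.369 mg/L.
Minimum DO = C_s − D_c = 7.87 − 2.369 = 5.501 mg/L.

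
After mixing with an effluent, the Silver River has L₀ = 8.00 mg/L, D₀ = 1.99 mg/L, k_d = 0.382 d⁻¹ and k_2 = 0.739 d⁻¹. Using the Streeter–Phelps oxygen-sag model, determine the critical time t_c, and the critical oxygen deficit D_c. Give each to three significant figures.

With k_2/k_d = 1.935 and 1 − D₀(k_2−k_d)/(k_d L₀) = 0.7675,
t_c = ln(1.935 × 0.7675) / (0.739 − 0.382) = ln(1.485) / 0.3570 = 0.3953/0.3570 = 1.107 d.
D_c = (k_d/k_2) L₀ e^(−k_d t_c) = (0.382/0.739) × 8.00 × e^(−0.382×1.107) = 0.5169 × 8.00 × 0.6551 = 2.709 mg/L.

t_c ≈ 1.11 d; D_c ≈ 2.71 mg/L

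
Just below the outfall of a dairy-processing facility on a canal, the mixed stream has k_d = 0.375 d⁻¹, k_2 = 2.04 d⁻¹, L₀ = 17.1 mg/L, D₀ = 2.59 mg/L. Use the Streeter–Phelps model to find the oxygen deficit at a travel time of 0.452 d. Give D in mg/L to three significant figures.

D ≈ 2.75 mg/L

k_d L₀/(k_2−k_d) = 0.375×17.1/(2.04−0.375) = 6.413/1.665 = 3.851 mg/L.
e^(−k_d t) = e^(−0.375×0.4520) = 0.8441; e^(−k_2 t) = e^(−2.04×0.4520) = 0.3977.
D = 3.851 × (0.8441 − 0.3977) + 2.59 × 0.3977 = 1.719 + 1.030 = 2.749 mg/L.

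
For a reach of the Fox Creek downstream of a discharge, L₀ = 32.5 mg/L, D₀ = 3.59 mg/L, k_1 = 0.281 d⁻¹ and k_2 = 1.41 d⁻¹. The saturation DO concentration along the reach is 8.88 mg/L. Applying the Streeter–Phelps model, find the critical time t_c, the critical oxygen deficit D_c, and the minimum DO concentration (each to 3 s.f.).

t_c ≈ 0.909 d; D_c ≈ 5.02 mg/L; min DO ≈ 3.86 mg/L

At the critical point dD/dt = 0, so k_1 L₀ e^(−k_1 t) = k_2 D. Substituting D(t) from the Streeter–Phelps equation and solving for t gives
t_c = ln[(k_2/k_1)(1 − D₀(k_2−k_1)/(k_1 L₀))] / (k_2−k_1).
Here k_2−k_1 = 1.129 d⁻¹ and 1 − D₀(k_2−k_1)/(k_1 L₀) = 1 − 3.59×1.129/(0.281×32.5) = 0.5562, so
t_c = ln(5.018 × 0.5562) / 1.129 = 1.026 / 1.129 = 0.9091 d.
L(t_c) = L₀ e^(−k_1 t_c) = 32.5 × 0.7746 = 25.17 mg/L, and at the critical point k_2 D_c = k_1 L, so D_c = (0.281/1.41) × 25.17 = 5.017 mg/L.
Minimum DO = C_s − D_c = 8.88 − 5.017 = 3.863 mg/L.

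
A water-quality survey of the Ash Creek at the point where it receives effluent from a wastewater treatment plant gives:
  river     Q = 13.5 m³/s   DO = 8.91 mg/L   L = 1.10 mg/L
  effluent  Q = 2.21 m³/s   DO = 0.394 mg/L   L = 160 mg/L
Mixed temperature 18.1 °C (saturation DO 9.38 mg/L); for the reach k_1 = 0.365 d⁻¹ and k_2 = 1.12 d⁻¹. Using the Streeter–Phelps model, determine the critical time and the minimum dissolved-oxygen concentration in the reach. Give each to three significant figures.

Mixed DO = (13.5×8.91 + 2.21×0.394)/(13.5+2.21) = 121.2/15.71 = 7.712 mg/L.
Mixed L₀ = (13.5×1.10 + 2.21×160)/(15.71) = 368.5/15.71 = 23.45 mg/L.
Initial deficit D₀ = C_s − DO₀ = 9.38 − 7.712 = 1.668 mg/L.
t_c = (1/0.7550) ln[(1.12/0.365)(1 − 1.668×0.7550/(0.365×23.45))] = 1.325 × ln(2.617) = 1.274 d.
D_c = (0.365/1.12) × 23.45 × e^(−0.365×1.274) = 0.3259 × 23.45 × 0.6281 = 4.800 mg/L.
Minimum DO = 9.38 − 4.800 = 4.580 mg/L.

t_c ≈ 1.27 d; minimum DO ≈ 4.58 mg/L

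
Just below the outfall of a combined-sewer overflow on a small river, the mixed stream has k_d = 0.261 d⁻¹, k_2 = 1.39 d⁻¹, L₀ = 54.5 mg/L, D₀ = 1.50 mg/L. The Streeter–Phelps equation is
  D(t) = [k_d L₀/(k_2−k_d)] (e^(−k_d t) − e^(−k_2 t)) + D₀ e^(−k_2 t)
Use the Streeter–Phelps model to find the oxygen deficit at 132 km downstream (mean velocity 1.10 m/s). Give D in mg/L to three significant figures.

D ≈ 7.16 mg/L

Travel time t = x/v = 132 km / (1.10 m/s) = 132000 m / 1.10 m/s = 120000 s = 1.389 d.
k_d L₀/(k_2−k_d) = 0.261×54.5/(1.39−0.261) = 14.22/1.129 = 12.60 mg/L.
e^(−k_d t) = e^(−0.261×1.389) = 0.6959; e^(−k_2 t) = e^(−1.39×1.389) = 0.1451.
D = 12.60 × (0.6959 − 0.1451) + 1.50 × 0.1451 = 6.940 + 0.2176 = 7.158 mg/L.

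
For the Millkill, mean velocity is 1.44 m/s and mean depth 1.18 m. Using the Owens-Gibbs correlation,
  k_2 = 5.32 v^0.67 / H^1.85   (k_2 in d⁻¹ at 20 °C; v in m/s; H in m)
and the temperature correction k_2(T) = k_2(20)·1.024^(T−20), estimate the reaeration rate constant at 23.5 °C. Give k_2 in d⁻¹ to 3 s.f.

k_2(20) = 5.32 × 1.44^0.67 / 1.18^1.85 = 5.32 × 1.277 / 1.358 = 5.001 d⁻¹.
k_2(23.5) = 5.001 × 1.024^(23.5−20) = 5.001 × 1.087 = 5.434 d⁻¹.

k_2 ≈ 5.43 d⁻¹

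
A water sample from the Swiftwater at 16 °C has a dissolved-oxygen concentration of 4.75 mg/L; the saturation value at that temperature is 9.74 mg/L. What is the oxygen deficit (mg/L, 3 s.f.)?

D ≈ 4.99 mg/L

D = C_s − C = 9.74 − 4.75 = 4.99 mg/L.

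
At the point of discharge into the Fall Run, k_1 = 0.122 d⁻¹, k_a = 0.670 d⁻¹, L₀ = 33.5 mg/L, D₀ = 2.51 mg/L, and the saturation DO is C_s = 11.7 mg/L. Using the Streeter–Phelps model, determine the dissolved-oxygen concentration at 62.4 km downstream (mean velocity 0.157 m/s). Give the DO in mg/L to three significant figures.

Travel time t = x/v = 62.4 km / (0.157 m/s) = 62400 m / 0.157 m/s = 397500 s = 4.600 d.
k_1 L₀/(k_a−k_1) = 0.122×33.5/(0.670−0.122) = 4.087/0.5480 = 7.458 mg/L.
e^(−k_1 t) = e^(−0.122×4.600) = 0.5705; e^(−k_a t) = e^(−0.670×4.600) = 0.04586.
D = 7.458 × (0.5705 − 0.04586) + 2.51 × 0.04586 = 3.913 + 0.1151 = 4.028 mg/L.
DO = C_s − D = 11.7 − 4.028 = 7.672 mg/L.

DO ≈ 7.67 mg/L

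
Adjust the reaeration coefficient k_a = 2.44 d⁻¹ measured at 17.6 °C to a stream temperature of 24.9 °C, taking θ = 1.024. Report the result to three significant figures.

k_a ≈ 2.90 d⁻¹

k_a(T₂) = k_a(T₁) · θ^(T₂−T₁) = 2.44 × 1.024^(24.9−17.6)
= 2.44 × 1.024^7.30 = 2.44 × 1.189 = 2.901 d⁻¹.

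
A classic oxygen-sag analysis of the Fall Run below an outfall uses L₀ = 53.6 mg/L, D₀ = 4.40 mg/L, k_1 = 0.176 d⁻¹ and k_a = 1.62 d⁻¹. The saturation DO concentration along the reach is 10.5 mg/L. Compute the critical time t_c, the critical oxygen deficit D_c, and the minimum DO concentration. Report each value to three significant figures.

t_c ≈ 0.762 d; D_c ≈ 5.09 mg/L; min DO ≈ 5.41 mg/L

At the critical point dD/dt = 0, so k_1 L₀ e^(−k_1 t) = k_a D. Substituting D(t) from the Streeter–Phelps equation and solving for t gives
t_c = ln[(k_a/k_1)(1 − D₀(k_a−k_1)/(k_1 L₀))] / (k_a−k_1).
Here k_a−k_1 = 1.444 d⁻¹ and 1 − D₀(k_a−k_1)/(k_1 L₀) = 1 − 4.40×1.444/(0.176×53.6) = 0.3265, so
t_c = ln(9.205 × 0.3265) / 1.444 = 1.100 / 1.444 = 0.7620 d.
D_c = (k_1/k_a) L₀ e^(−k_1 t_c) = (0.176/1.62) × 53.6 × e^(−0.176×0.7620) = 0.1086 × 53.6 × 0.8745 = 5.092 mg/L.
Minimum DO = C_s − D_c = 10.5 − 5.092 = 5.408 mg/L.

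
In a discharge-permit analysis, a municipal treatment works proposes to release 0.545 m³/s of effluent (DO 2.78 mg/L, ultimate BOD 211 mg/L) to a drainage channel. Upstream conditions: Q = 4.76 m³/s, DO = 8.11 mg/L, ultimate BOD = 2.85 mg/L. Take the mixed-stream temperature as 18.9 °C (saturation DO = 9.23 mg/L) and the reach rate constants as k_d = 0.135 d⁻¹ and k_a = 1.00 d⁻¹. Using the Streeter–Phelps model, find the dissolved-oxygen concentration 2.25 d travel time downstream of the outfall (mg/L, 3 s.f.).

DO ≈ 6.66 mg/L

Mixed DO = (4.76×8.11 + 0.545×2.78)/(4.76+0.545) = 40.12/5.305 = 7.562 mg/L.
Mixed L₀ = (4.76×2.85 + 0.545×211)/(5.305) = 128.6/5.305 = 24.23 mg/L.
Initial deficit D₀ = C_s − DO₀ = 9.23 − 7.562 = 1.668 mg/L.
D(2.25) = [0.135×24.23/(1.00−0.135)](e^(−0.135×2.25) − e^(−1.00×2.25)) + 1.668 e^(−1.00×2.25)
= 3.782 × (0.7380 − 0.1054) + 1.668 × 0.1054 = 2.569 mg/L.
DO = 9.23 − 2.569 = 6.661 mg/L.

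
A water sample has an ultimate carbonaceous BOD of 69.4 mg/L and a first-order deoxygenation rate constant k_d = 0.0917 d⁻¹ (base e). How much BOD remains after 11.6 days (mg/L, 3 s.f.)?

L ≈ 24.0 mg/L

L_t = L₀ e^(−k_d t) = 69.4 × e^(−0.0917×11.6) = 69.4 × 0.3452 = 23.95 mg/L.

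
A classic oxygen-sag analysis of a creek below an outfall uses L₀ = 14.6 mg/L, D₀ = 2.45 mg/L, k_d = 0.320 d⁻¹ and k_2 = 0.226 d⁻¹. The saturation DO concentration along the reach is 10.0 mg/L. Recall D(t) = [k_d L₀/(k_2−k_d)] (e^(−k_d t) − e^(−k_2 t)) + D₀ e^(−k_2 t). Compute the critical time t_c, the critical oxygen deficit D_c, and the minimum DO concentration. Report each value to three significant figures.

At the critical point dD/dt = 0, so k_d L₀ e^(−k_d t) = k_2 D. Substituting D(t) from the Streeter–Phelps equation and solving for t gives
t_c = ln[(k_2/k_d)(1 − D₀(k_2−k_d)/(k_d L₀))] / (k_2−k_d).
Here k_2−k_d = -0.09400 d⁻¹ and 1 − D₀(k_2−k_d)/(k_d L₀) = 1 − 2.45×-0.09400/(0.320×14.6) = 1.049, so
t_c = ln(0.7063 × 1.049) / -0.09400 = -0.2997 / -0.09400 = 3.188 d.
D_c = (k_d/k_2) L₀ e^(−k_d t_c) = (0.320/0.226) × 14.6 × e^(−0.320×3.188) = 1.416 × 14.6 × 0.3605 = 7.453 mg/L.
Minimum DO = C_s − D_c = 10.0 − 7.453 = 2.547 mg/L.

t_c ≈ 3.19 d; D_c ≈ 7.45 mg/L; min DO ≈ 2.55 mg/L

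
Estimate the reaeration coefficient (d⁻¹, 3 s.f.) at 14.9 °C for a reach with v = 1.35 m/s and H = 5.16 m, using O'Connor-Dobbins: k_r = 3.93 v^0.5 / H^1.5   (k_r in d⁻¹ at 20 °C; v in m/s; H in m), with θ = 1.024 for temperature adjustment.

k_r(20) = 3.93 × 1.35^0.5 / 5.16^1.5 = 3.93 × 1.162 / 11.72 = 0.3896 d⁻¹.
k_r(14.9) = 0.3896 × 1.024^(14.9−20) = 0.3896 × 0.8861 = 0.3452 d⁻¹.

k_r ≈ 0.345 d⁻¹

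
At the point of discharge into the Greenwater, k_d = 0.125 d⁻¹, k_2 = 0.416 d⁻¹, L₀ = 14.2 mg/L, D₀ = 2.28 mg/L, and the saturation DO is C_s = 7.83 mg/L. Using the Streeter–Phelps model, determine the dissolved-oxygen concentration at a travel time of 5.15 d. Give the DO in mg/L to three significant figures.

DO ≈ 5.07 mg/L

k_d L₀/(k_2−k_d) = 0.125×14.2/(0.416−0.125) = 1.775/0.2910 = 6.100 mg/L.
e^(−k_d t) = e^(−0.125×5.150) = 0.5253; e^(−k_2 t) = e^(−0.416×5.150) = 0.1174.
D = 6.100 × (0.5253 − 0.1174) + 2.28 × 0.1174 = 2.488 + 0.2676 = 2.756 mg/L.
DO = C_s − D = 7.83 − 2.756 = 5.074 mg/L.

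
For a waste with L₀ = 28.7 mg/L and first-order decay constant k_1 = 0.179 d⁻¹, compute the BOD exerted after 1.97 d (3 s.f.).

y_t = L₀(1 − e^(−k_1 t)) = 28.7 × (1 − e^(−0.179×1.97))
= 28.7 × (1 − 0.7028) = 28.7 × 0.2972 = 8.529 mg/L.

y ≈ 8.53 mg/L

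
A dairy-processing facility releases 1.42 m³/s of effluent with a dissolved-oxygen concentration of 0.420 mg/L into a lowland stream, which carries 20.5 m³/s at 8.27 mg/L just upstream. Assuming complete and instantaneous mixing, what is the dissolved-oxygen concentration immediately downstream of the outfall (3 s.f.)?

Flow-weighted mixing: C = (Q_r C_r + Q_w C_w)/(Q_r + Q_w)
= (20.5×8.27 + 1.42×0.420)/(20.5 + 1.42) = 170.1/21.92 = 7.761 mg/L.

7.76 mg/L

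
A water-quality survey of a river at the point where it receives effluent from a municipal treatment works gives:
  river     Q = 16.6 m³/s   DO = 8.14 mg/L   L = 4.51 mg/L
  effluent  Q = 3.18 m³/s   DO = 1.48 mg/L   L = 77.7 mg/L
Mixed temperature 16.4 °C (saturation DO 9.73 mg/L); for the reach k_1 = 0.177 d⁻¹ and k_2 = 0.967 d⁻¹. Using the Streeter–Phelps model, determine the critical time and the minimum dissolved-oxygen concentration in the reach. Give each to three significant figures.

t_c ≈ 0.494 d; minimum DO ≈ 7.00 mg/L

Mixed DO = (16.6×8.14 + 3.18×1.48)/(16.6+3.18) = 139.8/19.78 = 7.069 mg/L.
Mixed L₀ = (16.6×4.51 + 3.18×77.7)/(19.78) = 322.0/19.78 = 16.28 mg/L.
Initial deficit D₀ = C_s − DO₀ = 9.73 − 7.069 = 2.661 mg/L.
t_c = (1/0.7900) ln[(0.967/0.177)(1 − 2.661×0.7900/(0.177×16.28))] = 1.266 × ln(1.477) = 0.4939 d.
D_c = (0.177/0.967) × 16.28 × e^(−0.177×0.4939) = 0.1830 × 16.28 × 0.9163 = 2.730 mg/L.
Minimum DO = 9.73 − 2.730 = 7.000 mg/L.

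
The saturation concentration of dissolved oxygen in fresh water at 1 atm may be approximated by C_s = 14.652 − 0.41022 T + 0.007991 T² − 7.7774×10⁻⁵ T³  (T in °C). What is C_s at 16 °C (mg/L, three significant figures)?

C_s = 14.652 − 0.41022×16 + 0.007991×16² − 7.7774×10⁻⁵×16³ = 9.816 mg/L.

C_s ≈ 9.82 mg/L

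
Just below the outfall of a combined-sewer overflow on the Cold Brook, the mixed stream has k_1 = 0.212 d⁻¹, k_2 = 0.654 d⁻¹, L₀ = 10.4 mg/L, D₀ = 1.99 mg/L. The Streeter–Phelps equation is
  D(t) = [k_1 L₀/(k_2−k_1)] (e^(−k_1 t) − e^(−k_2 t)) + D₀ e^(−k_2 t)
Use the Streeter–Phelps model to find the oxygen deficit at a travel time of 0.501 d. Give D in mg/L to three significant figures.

k_1 L₀/(k_2−k_1) = 0.212×10.4/(0.654−0.212) = 2.205/0.4420 = 4.988 mg/L.
e^(−k_1 t) = e^(−0.212×0.5010) = 0.8992; e^(−k_2 t) = e^(−0.654×0.5010) = 0.7206.
D = 4.988 × (0.8992 − 0.7206) + 1.99 × 0.7206 = 0.8910 + 1.434 = 2.325 mg/L.

D ≈ 2.33 mg/L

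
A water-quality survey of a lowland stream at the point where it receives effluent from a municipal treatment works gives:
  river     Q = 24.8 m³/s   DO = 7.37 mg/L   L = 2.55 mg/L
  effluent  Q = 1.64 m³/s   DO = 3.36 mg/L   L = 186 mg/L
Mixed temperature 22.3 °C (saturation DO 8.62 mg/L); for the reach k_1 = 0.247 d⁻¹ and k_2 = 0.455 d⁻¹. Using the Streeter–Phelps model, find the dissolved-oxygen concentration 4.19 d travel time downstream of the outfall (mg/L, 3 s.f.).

DO ≈ 4.98 mg/L

Mixed DO = (24.8×7.37 + 1.64×3.36)/(24.8+1.64) = 188.3/26.44 = 7.121 mg/L.
Mixed L₀ = (24.8×2.55 + 1.64×186)/(26.44) = 368.3/26.44 = 13.93 mg/L.
Initial deficit D₀ = C_s − DO₀ = 8.62 − 7.121 = 1.499 mg/L.
D(4.19) = [0.247×13.93/(0.455−0.247)](e^(−0.247×4.19) − e^(−0.455×4.19)) + 1.499 e^(−0.455×4.19)
= 16.54 × (0.3553 − 0.1486) + 1.499 × 0.1486 = 3.641 mg/L.
DO = 8.62 − 3.641 = 4.979 mg/L.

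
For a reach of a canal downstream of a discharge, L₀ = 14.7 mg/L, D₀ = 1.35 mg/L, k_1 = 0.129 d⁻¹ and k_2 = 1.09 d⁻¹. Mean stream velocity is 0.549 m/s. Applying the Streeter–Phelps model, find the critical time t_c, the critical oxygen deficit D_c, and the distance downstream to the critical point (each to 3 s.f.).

With k_2/k_1 = 8.450 and 1 − D₀(k_2−k_1)/(k_1 L₀) = 0.3159,
t_c = ln(8.450 × 0.3159) / (1.09 − 0.129) = ln(2.669) / 0.9610 = 0.9816/0.9610 = 1.021 d.
D_c = (k_1/k_2) L₀ e^(−k_1 t_c) = (0.129/1.09) × 14.7 × e^(−0.129×1.021) = 0.1183 × 14.7 × 0.8765 = 1.525 mg/L.
x_c = v t_c = 0.549 m/s × 1.021 d × 86400 s/d = 48450 m ≈ 48.5 km.

t_c ≈ 1.02 d; D_c ≈ 1.52 mg/L; x_c ≈ 48.5 km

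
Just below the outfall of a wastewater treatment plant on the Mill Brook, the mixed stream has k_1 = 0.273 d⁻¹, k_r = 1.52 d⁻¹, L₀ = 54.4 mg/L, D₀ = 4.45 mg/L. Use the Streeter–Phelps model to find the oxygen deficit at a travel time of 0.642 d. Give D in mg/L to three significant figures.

k_1 L₀/(k_r−k_1) = 0.273×54.4/(1.52−0.273) = 14.85/1.247 = 11.91 mg/L.
e^(−k_1 t) = e^(−0.273×0.6420) = 0.8392; e^(−k_r t) = e^(−1.52×0.6420) = 0.3769.
D = 11.91 × (0.8392 − 0.3769) + 4.45 × 0.3769 = 5.506 + 1.677 = 7.184 mg/L.

D ≈ 7.18 mg/L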